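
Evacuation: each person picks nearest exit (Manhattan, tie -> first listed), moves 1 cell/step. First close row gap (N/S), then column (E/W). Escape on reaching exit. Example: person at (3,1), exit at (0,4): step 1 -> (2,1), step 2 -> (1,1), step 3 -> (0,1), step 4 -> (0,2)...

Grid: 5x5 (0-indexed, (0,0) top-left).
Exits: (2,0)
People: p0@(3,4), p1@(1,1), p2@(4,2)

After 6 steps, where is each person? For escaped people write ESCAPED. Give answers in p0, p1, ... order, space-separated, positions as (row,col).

Step 1: p0:(3,4)->(2,4) | p1:(1,1)->(2,1) | p2:(4,2)->(3,2)
Step 2: p0:(2,4)->(2,3) | p1:(2,1)->(2,0)->EXIT | p2:(3,2)->(2,2)
Step 3: p0:(2,3)->(2,2) | p1:escaped | p2:(2,2)->(2,1)
Step 4: p0:(2,2)->(2,1) | p1:escaped | p2:(2,1)->(2,0)->EXIT
Step 5: p0:(2,1)->(2,0)->EXIT | p1:escaped | p2:escaped

ESCAPED ESCAPED ESCAPED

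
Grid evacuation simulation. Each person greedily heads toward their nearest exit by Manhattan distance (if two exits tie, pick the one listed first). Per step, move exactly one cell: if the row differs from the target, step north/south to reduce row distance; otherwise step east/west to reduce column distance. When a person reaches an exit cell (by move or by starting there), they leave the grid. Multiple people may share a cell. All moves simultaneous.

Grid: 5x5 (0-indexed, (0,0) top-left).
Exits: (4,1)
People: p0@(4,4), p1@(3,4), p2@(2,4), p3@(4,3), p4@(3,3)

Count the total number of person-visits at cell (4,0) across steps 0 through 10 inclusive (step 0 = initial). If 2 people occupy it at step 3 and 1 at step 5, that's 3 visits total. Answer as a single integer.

Answer: 0

Derivation:
Step 0: p0@(4,4) p1@(3,4) p2@(2,4) p3@(4,3) p4@(3,3) -> at (4,0): 0 [-], cum=0
Step 1: p0@(4,3) p1@(4,4) p2@(3,4) p3@(4,2) p4@(4,3) -> at (4,0): 0 [-], cum=0
Step 2: p0@(4,2) p1@(4,3) p2@(4,4) p3@ESC p4@(4,2) -> at (4,0): 0 [-], cum=0
Step 3: p0@ESC p1@(4,2) p2@(4,3) p3@ESC p4@ESC -> at (4,0): 0 [-], cum=0
Step 4: p0@ESC p1@ESC p2@(4,2) p3@ESC p4@ESC -> at (4,0): 0 [-], cum=0
Step 5: p0@ESC p1@ESC p2@ESC p3@ESC p4@ESC -> at (4,0): 0 [-], cum=0
Total visits = 0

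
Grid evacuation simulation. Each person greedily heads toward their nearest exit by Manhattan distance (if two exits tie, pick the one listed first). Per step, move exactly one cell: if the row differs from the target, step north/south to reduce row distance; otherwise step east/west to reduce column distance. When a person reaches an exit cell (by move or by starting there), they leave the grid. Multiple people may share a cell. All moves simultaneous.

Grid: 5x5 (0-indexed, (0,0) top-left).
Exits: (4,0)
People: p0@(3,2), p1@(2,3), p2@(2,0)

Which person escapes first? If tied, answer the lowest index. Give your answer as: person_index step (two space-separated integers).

Step 1: p0:(3,2)->(4,2) | p1:(2,3)->(3,3) | p2:(2,0)->(3,0)
Step 2: p0:(4,2)->(4,1) | p1:(3,3)->(4,3) | p2:(3,0)->(4,0)->EXIT
Step 3: p0:(4,1)->(4,0)->EXIT | p1:(4,3)->(4,2) | p2:escaped
Step 4: p0:escaped | p1:(4,2)->(4,1) | p2:escaped
Step 5: p0:escaped | p1:(4,1)->(4,0)->EXIT | p2:escaped
Exit steps: [3, 5, 2]
First to escape: p2 at step 2

Answer: 2 2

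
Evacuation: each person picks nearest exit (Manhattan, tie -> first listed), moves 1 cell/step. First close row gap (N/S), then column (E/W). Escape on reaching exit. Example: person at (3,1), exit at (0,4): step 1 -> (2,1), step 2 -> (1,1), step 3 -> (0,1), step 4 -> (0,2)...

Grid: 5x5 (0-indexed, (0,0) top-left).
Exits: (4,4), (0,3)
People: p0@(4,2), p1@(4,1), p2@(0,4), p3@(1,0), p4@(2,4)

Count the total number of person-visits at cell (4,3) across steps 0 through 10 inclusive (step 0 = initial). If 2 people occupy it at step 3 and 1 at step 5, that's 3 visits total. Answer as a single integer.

Step 0: p0@(4,2) p1@(4,1) p2@(0,4) p3@(1,0) p4@(2,4) -> at (4,3): 0 [-], cum=0
Step 1: p0@(4,3) p1@(4,2) p2@ESC p3@(0,0) p4@(3,4) -> at (4,3): 1 [p0], cum=1
Step 2: p0@ESC p1@(4,3) p2@ESC p3@(0,1) p4@ESC -> at (4,3): 1 [p1], cum=2
Step 3: p0@ESC p1@ESC p2@ESC p3@(0,2) p4@ESC -> at (4,3): 0 [-], cum=2
Step 4: p0@ESC p1@ESC p2@ESC p3@ESC p4@ESC -> at (4,3): 0 [-], cum=2
Total visits = 2

Answer: 2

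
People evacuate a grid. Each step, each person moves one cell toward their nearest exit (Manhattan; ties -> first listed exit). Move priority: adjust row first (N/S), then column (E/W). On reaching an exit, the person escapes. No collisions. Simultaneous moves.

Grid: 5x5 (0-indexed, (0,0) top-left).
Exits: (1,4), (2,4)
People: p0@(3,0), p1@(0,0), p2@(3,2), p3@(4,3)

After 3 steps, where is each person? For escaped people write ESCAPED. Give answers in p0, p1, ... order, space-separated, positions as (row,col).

Step 1: p0:(3,0)->(2,0) | p1:(0,0)->(1,0) | p2:(3,2)->(2,2) | p3:(4,3)->(3,3)
Step 2: p0:(2,0)->(2,1) | p1:(1,0)->(1,1) | p2:(2,2)->(2,3) | p3:(3,3)->(2,3)
Step 3: p0:(2,1)->(2,2) | p1:(1,1)->(1,2) | p2:(2,3)->(2,4)->EXIT | p3:(2,3)->(2,4)->EXIT

(2,2) (1,2) ESCAPED ESCAPED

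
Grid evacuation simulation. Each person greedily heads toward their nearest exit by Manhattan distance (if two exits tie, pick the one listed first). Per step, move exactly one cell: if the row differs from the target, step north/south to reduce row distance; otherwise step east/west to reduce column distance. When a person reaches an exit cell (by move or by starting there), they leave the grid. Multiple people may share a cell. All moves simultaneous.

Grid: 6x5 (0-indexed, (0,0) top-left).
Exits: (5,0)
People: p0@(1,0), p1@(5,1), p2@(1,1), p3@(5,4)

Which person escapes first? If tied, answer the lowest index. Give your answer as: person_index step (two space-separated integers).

Answer: 1 1

Derivation:
Step 1: p0:(1,0)->(2,0) | p1:(5,1)->(5,0)->EXIT | p2:(1,1)->(2,1) | p3:(5,4)->(5,3)
Step 2: p0:(2,0)->(3,0) | p1:escaped | p2:(2,1)->(3,1) | p3:(5,3)->(5,2)
Step 3: p0:(3,0)->(4,0) | p1:escaped | p2:(3,1)->(4,1) | p3:(5,2)->(5,1)
Step 4: p0:(4,0)->(5,0)->EXIT | p1:escaped | p2:(4,1)->(5,1) | p3:(5,1)->(5,0)->EXIT
Step 5: p0:escaped | p1:escaped | p2:(5,1)->(5,0)->EXIT | p3:escaped
Exit steps: [4, 1, 5, 4]
First to escape: p1 at step 1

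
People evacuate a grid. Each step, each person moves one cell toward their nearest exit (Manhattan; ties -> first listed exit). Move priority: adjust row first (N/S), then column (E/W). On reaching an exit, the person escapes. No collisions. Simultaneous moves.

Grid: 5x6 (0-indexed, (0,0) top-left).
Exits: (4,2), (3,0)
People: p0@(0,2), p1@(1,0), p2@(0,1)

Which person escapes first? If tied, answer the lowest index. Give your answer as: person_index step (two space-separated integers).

Answer: 1 2

Derivation:
Step 1: p0:(0,2)->(1,2) | p1:(1,0)->(2,0) | p2:(0,1)->(1,1)
Step 2: p0:(1,2)->(2,2) | p1:(2,0)->(3,0)->EXIT | p2:(1,1)->(2,1)
Step 3: p0:(2,2)->(3,2) | p1:escaped | p2:(2,1)->(3,1)
Step 4: p0:(3,2)->(4,2)->EXIT | p1:escaped | p2:(3,1)->(3,0)->EXIT
Exit steps: [4, 2, 4]
First to escape: p1 at step 2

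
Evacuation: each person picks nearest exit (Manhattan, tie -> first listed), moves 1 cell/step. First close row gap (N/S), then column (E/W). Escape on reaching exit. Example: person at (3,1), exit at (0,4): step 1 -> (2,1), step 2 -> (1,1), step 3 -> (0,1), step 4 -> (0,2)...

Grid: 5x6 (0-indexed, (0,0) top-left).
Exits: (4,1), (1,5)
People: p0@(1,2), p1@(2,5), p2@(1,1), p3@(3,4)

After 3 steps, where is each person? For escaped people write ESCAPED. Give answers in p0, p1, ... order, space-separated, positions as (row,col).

Step 1: p0:(1,2)->(1,3) | p1:(2,5)->(1,5)->EXIT | p2:(1,1)->(2,1) | p3:(3,4)->(2,4)
Step 2: p0:(1,3)->(1,4) | p1:escaped | p2:(2,1)->(3,1) | p3:(2,4)->(1,4)
Step 3: p0:(1,4)->(1,5)->EXIT | p1:escaped | p2:(3,1)->(4,1)->EXIT | p3:(1,4)->(1,5)->EXIT

ESCAPED ESCAPED ESCAPED ESCAPED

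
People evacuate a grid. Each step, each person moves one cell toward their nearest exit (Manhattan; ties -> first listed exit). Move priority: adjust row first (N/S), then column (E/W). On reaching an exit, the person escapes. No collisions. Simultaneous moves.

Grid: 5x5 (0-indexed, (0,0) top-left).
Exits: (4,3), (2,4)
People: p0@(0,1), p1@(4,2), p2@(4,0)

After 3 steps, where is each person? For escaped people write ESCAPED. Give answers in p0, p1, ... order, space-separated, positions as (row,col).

Step 1: p0:(0,1)->(1,1) | p1:(4,2)->(4,3)->EXIT | p2:(4,0)->(4,1)
Step 2: p0:(1,1)->(2,1) | p1:escaped | p2:(4,1)->(4,2)
Step 3: p0:(2,1)->(2,2) | p1:escaped | p2:(4,2)->(4,3)->EXIT

(2,2) ESCAPED ESCAPED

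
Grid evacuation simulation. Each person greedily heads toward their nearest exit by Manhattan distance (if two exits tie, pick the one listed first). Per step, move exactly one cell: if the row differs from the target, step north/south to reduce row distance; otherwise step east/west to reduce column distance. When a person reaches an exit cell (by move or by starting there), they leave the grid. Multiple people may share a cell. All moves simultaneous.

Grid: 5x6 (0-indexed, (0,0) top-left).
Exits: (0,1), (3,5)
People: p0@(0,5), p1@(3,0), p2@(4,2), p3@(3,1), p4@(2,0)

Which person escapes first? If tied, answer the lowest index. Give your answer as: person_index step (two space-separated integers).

Step 1: p0:(0,5)->(1,5) | p1:(3,0)->(2,0) | p2:(4,2)->(3,2) | p3:(3,1)->(2,1) | p4:(2,0)->(1,0)
Step 2: p0:(1,5)->(2,5) | p1:(2,0)->(1,0) | p2:(3,2)->(3,3) | p3:(2,1)->(1,1) | p4:(1,0)->(0,0)
Step 3: p0:(2,5)->(3,5)->EXIT | p1:(1,0)->(0,0) | p2:(3,3)->(3,4) | p3:(1,1)->(0,1)->EXIT | p4:(0,0)->(0,1)->EXIT
Step 4: p0:escaped | p1:(0,0)->(0,1)->EXIT | p2:(3,4)->(3,5)->EXIT | p3:escaped | p4:escaped
Exit steps: [3, 4, 4, 3, 3]
First to escape: p0 at step 3

Answer: 0 3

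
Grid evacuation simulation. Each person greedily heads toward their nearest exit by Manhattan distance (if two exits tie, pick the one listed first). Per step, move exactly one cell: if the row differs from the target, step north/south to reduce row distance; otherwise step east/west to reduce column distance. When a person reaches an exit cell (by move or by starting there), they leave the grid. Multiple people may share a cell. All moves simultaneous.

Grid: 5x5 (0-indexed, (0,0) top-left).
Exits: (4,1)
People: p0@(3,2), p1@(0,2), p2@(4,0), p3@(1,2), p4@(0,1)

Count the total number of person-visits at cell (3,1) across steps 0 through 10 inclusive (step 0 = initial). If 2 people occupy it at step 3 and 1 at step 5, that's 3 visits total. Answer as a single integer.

Step 0: p0@(3,2) p1@(0,2) p2@(4,0) p3@(1,2) p4@(0,1) -> at (3,1): 0 [-], cum=0
Step 1: p0@(4,2) p1@(1,2) p2@ESC p3@(2,2) p4@(1,1) -> at (3,1): 0 [-], cum=0
Step 2: p0@ESC p1@(2,2) p2@ESC p3@(3,2) p4@(2,1) -> at (3,1): 0 [-], cum=0
Step 3: p0@ESC p1@(3,2) p2@ESC p3@(4,2) p4@(3,1) -> at (3,1): 1 [p4], cum=1
Step 4: p0@ESC p1@(4,2) p2@ESC p3@ESC p4@ESC -> at (3,1): 0 [-], cum=1
Step 5: p0@ESC p1@ESC p2@ESC p3@ESC p4@ESC -> at (3,1): 0 [-], cum=1
Total visits = 1

Answer: 1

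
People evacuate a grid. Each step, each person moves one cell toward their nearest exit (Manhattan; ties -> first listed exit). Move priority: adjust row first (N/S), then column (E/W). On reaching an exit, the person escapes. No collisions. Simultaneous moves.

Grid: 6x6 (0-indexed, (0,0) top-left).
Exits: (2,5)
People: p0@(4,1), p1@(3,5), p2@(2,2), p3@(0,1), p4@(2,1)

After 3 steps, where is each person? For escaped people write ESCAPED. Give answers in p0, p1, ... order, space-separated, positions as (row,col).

Step 1: p0:(4,1)->(3,1) | p1:(3,5)->(2,5)->EXIT | p2:(2,2)->(2,3) | p3:(0,1)->(1,1) | p4:(2,1)->(2,2)
Step 2: p0:(3,1)->(2,1) | p1:escaped | p2:(2,3)->(2,4) | p3:(1,1)->(2,1) | p4:(2,2)->(2,3)
Step 3: p0:(2,1)->(2,2) | p1:escaped | p2:(2,4)->(2,5)->EXIT | p3:(2,1)->(2,2) | p4:(2,3)->(2,4)

(2,2) ESCAPED ESCAPED (2,2) (2,4)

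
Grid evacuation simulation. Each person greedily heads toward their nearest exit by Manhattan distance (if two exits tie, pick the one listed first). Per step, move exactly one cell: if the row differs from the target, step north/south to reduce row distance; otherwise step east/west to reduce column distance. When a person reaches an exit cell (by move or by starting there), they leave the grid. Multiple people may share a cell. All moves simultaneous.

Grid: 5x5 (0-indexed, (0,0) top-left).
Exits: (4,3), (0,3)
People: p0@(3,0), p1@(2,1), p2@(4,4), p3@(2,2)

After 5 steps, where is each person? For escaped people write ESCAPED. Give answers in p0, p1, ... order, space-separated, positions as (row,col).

Step 1: p0:(3,0)->(4,0) | p1:(2,1)->(3,1) | p2:(4,4)->(4,3)->EXIT | p3:(2,2)->(3,2)
Step 2: p0:(4,0)->(4,1) | p1:(3,1)->(4,1) | p2:escaped | p3:(3,2)->(4,2)
Step 3: p0:(4,1)->(4,2) | p1:(4,1)->(4,2) | p2:escaped | p3:(4,2)->(4,3)->EXIT
Step 4: p0:(4,2)->(4,3)->EXIT | p1:(4,2)->(4,3)->EXIT | p2:escaped | p3:escaped

ESCAPED ESCAPED ESCAPED ESCAPED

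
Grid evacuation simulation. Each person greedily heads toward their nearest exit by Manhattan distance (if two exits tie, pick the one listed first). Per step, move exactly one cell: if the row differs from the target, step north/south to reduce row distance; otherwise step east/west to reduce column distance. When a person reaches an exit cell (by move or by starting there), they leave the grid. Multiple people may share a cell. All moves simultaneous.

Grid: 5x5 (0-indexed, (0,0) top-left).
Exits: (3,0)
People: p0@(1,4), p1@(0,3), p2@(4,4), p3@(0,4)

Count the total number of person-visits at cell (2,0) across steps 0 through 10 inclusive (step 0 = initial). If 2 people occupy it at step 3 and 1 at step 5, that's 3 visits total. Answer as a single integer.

Step 0: p0@(1,4) p1@(0,3) p2@(4,4) p3@(0,4) -> at (2,0): 0 [-], cum=0
Step 1: p0@(2,4) p1@(1,3) p2@(3,4) p3@(1,4) -> at (2,0): 0 [-], cum=0
Step 2: p0@(3,4) p1@(2,3) p2@(3,3) p3@(2,4) -> at (2,0): 0 [-], cum=0
Step 3: p0@(3,3) p1@(3,3) p2@(3,2) p3@(3,4) -> at (2,0): 0 [-], cum=0
Step 4: p0@(3,2) p1@(3,2) p2@(3,1) p3@(3,3) -> at (2,0): 0 [-], cum=0
Step 5: p0@(3,1) p1@(3,1) p2@ESC p3@(3,2) -> at (2,0): 0 [-], cum=0
Step 6: p0@ESC p1@ESC p2@ESC p3@(3,1) -> at (2,0): 0 [-], cum=0
Step 7: p0@ESC p1@ESC p2@ESC p3@ESC -> at (2,0): 0 [-], cum=0
Total visits = 0

Answer: 0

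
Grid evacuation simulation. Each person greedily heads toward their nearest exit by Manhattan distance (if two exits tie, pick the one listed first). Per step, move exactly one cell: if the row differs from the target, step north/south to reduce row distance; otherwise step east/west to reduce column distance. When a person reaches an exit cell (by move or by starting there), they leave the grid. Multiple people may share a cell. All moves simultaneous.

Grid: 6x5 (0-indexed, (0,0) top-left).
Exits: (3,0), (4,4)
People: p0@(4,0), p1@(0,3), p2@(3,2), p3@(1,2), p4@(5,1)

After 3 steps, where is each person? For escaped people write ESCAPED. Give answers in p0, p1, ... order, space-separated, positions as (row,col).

Step 1: p0:(4,0)->(3,0)->EXIT | p1:(0,3)->(1,3) | p2:(3,2)->(3,1) | p3:(1,2)->(2,2) | p4:(5,1)->(4,1)
Step 2: p0:escaped | p1:(1,3)->(2,3) | p2:(3,1)->(3,0)->EXIT | p3:(2,2)->(3,2) | p4:(4,1)->(3,1)
Step 3: p0:escaped | p1:(2,3)->(3,3) | p2:escaped | p3:(3,2)->(3,1) | p4:(3,1)->(3,0)->EXIT

ESCAPED (3,3) ESCAPED (3,1) ESCAPED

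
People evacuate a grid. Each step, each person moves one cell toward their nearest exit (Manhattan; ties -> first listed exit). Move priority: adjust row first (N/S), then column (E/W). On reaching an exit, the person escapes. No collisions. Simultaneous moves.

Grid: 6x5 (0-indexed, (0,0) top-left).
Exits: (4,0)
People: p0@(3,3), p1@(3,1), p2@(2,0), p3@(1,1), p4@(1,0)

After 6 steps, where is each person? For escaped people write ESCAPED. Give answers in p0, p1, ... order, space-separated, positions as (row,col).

Step 1: p0:(3,3)->(4,3) | p1:(3,1)->(4,1) | p2:(2,0)->(3,0) | p3:(1,1)->(2,1) | p4:(1,0)->(2,0)
Step 2: p0:(4,3)->(4,2) | p1:(4,1)->(4,0)->EXIT | p2:(3,0)->(4,0)->EXIT | p3:(2,1)->(3,1) | p4:(2,0)->(3,0)
Step 3: p0:(4,2)->(4,1) | p1:escaped | p2:escaped | p3:(3,1)->(4,1) | p4:(3,0)->(4,0)->EXIT
Step 4: p0:(4,1)->(4,0)->EXIT | p1:escaped | p2:escaped | p3:(4,1)->(4,0)->EXIT | p4:escaped

ESCAPED ESCAPED ESCAPED ESCAPED ESCAPED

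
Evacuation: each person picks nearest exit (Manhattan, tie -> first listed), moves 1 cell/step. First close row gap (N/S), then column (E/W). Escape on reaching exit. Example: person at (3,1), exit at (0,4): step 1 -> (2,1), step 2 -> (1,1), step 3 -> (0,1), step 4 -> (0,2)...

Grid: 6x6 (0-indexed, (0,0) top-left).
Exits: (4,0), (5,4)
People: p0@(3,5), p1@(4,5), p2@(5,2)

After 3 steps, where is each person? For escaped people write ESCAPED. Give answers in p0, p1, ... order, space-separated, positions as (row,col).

Step 1: p0:(3,5)->(4,5) | p1:(4,5)->(5,5) | p2:(5,2)->(5,3)
Step 2: p0:(4,5)->(5,5) | p1:(5,5)->(5,4)->EXIT | p2:(5,3)->(5,4)->EXIT
Step 3: p0:(5,5)->(5,4)->EXIT | p1:escaped | p2:escaped

ESCAPED ESCAPED ESCAPED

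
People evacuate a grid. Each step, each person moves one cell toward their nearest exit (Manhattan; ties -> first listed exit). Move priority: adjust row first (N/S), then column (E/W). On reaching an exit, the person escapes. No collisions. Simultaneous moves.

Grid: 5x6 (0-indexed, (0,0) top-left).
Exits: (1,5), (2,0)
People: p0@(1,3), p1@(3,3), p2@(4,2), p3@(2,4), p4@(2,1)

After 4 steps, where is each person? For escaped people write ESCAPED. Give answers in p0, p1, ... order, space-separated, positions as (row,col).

Step 1: p0:(1,3)->(1,4) | p1:(3,3)->(2,3) | p2:(4,2)->(3,2) | p3:(2,4)->(1,4) | p4:(2,1)->(2,0)->EXIT
Step 2: p0:(1,4)->(1,5)->EXIT | p1:(2,3)->(1,3) | p2:(3,2)->(2,2) | p3:(1,4)->(1,5)->EXIT | p4:escaped
Step 3: p0:escaped | p1:(1,3)->(1,4) | p2:(2,2)->(2,1) | p3:escaped | p4:escaped
Step 4: p0:escaped | p1:(1,4)->(1,5)->EXIT | p2:(2,1)->(2,0)->EXIT | p3:escaped | p4:escaped

ESCAPED ESCAPED ESCAPED ESCAPED ESCAPED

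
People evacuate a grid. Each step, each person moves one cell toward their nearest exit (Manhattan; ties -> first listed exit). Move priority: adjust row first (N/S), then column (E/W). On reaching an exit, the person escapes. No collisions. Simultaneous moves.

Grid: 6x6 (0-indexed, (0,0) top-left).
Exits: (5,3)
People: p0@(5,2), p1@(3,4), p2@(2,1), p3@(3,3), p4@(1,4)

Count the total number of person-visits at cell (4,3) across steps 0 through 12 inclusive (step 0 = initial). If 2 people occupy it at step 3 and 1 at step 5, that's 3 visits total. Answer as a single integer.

Answer: 1

Derivation:
Step 0: p0@(5,2) p1@(3,4) p2@(2,1) p3@(3,3) p4@(1,4) -> at (4,3): 0 [-], cum=0
Step 1: p0@ESC p1@(4,4) p2@(3,1) p3@(4,3) p4@(2,4) -> at (4,3): 1 [p3], cum=1
Step 2: p0@ESC p1@(5,4) p2@(4,1) p3@ESC p4@(3,4) -> at (4,3): 0 [-], cum=1
Step 3: p0@ESC p1@ESC p2@(5,1) p3@ESC p4@(4,4) -> at (4,3): 0 [-], cum=1
Step 4: p0@ESC p1@ESC p2@(5,2) p3@ESC p4@(5,4) -> at (4,3): 0 [-], cum=1
Step 5: p0@ESC p1@ESC p2@ESC p3@ESC p4@ESC -> at (4,3): 0 [-], cum=1
Total visits = 1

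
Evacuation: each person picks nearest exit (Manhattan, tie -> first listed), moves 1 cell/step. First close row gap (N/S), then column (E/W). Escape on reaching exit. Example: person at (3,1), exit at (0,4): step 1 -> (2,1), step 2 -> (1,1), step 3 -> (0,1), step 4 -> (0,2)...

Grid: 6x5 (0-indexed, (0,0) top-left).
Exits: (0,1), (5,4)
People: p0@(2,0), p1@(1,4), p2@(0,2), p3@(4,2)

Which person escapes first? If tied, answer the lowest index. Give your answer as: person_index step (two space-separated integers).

Answer: 2 1

Derivation:
Step 1: p0:(2,0)->(1,0) | p1:(1,4)->(0,4) | p2:(0,2)->(0,1)->EXIT | p3:(4,2)->(5,2)
Step 2: p0:(1,0)->(0,0) | p1:(0,4)->(0,3) | p2:escaped | p3:(5,2)->(5,3)
Step 3: p0:(0,0)->(0,1)->EXIT | p1:(0,3)->(0,2) | p2:escaped | p3:(5,3)->(5,4)->EXIT
Step 4: p0:escaped | p1:(0,2)->(0,1)->EXIT | p2:escaped | p3:escaped
Exit steps: [3, 4, 1, 3]
First to escape: p2 at step 1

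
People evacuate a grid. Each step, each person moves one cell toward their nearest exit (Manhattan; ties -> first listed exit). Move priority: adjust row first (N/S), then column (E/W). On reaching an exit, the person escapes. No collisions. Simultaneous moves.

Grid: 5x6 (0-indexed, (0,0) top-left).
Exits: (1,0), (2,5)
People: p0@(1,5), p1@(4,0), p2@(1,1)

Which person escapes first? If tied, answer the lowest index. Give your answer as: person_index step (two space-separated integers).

Step 1: p0:(1,5)->(2,5)->EXIT | p1:(4,0)->(3,0) | p2:(1,1)->(1,0)->EXIT
Step 2: p0:escaped | p1:(3,0)->(2,0) | p2:escaped
Step 3: p0:escaped | p1:(2,0)->(1,0)->EXIT | p2:escaped
Exit steps: [1, 3, 1]
First to escape: p0 at step 1

Answer: 0 1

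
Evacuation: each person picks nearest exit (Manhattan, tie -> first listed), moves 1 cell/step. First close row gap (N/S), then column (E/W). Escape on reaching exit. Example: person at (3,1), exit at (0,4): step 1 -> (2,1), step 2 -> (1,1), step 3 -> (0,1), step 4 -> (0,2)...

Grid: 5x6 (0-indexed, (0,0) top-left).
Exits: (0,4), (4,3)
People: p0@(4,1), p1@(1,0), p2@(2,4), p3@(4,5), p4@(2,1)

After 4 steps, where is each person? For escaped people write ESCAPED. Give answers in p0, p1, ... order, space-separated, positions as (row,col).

Step 1: p0:(4,1)->(4,2) | p1:(1,0)->(0,0) | p2:(2,4)->(1,4) | p3:(4,5)->(4,4) | p4:(2,1)->(3,1)
Step 2: p0:(4,2)->(4,3)->EXIT | p1:(0,0)->(0,1) | p2:(1,4)->(0,4)->EXIT | p3:(4,4)->(4,3)->EXIT | p4:(3,1)->(4,1)
Step 3: p0:escaped | p1:(0,1)->(0,2) | p2:escaped | p3:escaped | p4:(4,1)->(4,2)
Step 4: p0:escaped | p1:(0,2)->(0,3) | p2:escaped | p3:escaped | p4:(4,2)->(4,3)->EXIT

ESCAPED (0,3) ESCAPED ESCAPED ESCAPED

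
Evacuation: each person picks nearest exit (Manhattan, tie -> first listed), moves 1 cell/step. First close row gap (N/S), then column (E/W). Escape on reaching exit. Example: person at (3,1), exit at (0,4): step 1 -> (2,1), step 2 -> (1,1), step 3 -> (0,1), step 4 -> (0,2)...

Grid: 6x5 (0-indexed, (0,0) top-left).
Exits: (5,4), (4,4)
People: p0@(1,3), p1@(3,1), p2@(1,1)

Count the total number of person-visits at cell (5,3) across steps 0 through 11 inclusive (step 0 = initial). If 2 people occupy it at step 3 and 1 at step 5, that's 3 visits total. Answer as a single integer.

Answer: 0

Derivation:
Step 0: p0@(1,3) p1@(3,1) p2@(1,1) -> at (5,3): 0 [-], cum=0
Step 1: p0@(2,3) p1@(4,1) p2@(2,1) -> at (5,3): 0 [-], cum=0
Step 2: p0@(3,3) p1@(4,2) p2@(3,1) -> at (5,3): 0 [-], cum=0
Step 3: p0@(4,3) p1@(4,3) p2@(4,1) -> at (5,3): 0 [-], cum=0
Step 4: p0@ESC p1@ESC p2@(4,2) -> at (5,3): 0 [-], cum=0
Step 5: p0@ESC p1@ESC p2@(4,3) -> at (5,3): 0 [-], cum=0
Step 6: p0@ESC p1@ESC p2@ESC -> at (5,3): 0 [-], cum=0
Total visits = 0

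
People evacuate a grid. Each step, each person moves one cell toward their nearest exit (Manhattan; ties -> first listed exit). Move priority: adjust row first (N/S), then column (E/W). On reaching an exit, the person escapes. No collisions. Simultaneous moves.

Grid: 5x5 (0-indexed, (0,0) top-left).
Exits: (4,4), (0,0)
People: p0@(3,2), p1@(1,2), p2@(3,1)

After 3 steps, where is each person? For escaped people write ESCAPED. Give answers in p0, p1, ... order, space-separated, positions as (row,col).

Step 1: p0:(3,2)->(4,2) | p1:(1,2)->(0,2) | p2:(3,1)->(4,1)
Step 2: p0:(4,2)->(4,3) | p1:(0,2)->(0,1) | p2:(4,1)->(4,2)
Step 3: p0:(4,3)->(4,4)->EXIT | p1:(0,1)->(0,0)->EXIT | p2:(4,2)->(4,3)

ESCAPED ESCAPED (4,3)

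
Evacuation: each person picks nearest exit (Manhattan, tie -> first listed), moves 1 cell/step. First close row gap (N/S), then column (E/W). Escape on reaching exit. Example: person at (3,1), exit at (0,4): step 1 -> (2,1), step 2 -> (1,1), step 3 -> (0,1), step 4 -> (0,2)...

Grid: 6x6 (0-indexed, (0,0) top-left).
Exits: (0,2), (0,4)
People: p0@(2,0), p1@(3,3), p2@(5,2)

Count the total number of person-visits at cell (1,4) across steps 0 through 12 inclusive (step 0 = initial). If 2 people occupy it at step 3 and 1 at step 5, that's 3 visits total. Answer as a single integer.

Answer: 0

Derivation:
Step 0: p0@(2,0) p1@(3,3) p2@(5,2) -> at (1,4): 0 [-], cum=0
Step 1: p0@(1,0) p1@(2,3) p2@(4,2) -> at (1,4): 0 [-], cum=0
Step 2: p0@(0,0) p1@(1,3) p2@(3,2) -> at (1,4): 0 [-], cum=0
Step 3: p0@(0,1) p1@(0,3) p2@(2,2) -> at (1,4): 0 [-], cum=0
Step 4: p0@ESC p1@ESC p2@(1,2) -> at (1,4): 0 [-], cum=0
Step 5: p0@ESC p1@ESC p2@ESC -> at (1,4): 0 [-], cum=0
Total visits = 0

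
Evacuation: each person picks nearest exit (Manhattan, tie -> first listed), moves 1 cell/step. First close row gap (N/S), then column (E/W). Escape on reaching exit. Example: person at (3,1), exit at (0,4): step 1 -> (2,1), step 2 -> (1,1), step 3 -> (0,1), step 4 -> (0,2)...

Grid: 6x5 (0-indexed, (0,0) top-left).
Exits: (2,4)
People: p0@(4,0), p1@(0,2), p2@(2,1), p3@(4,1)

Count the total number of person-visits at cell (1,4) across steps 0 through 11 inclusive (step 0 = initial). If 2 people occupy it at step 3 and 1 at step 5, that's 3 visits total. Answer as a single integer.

Answer: 0

Derivation:
Step 0: p0@(4,0) p1@(0,2) p2@(2,1) p3@(4,1) -> at (1,4): 0 [-], cum=0
Step 1: p0@(3,0) p1@(1,2) p2@(2,2) p3@(3,1) -> at (1,4): 0 [-], cum=0
Step 2: p0@(2,0) p1@(2,2) p2@(2,3) p3@(2,1) -> at (1,4): 0 [-], cum=0
Step 3: p0@(2,1) p1@(2,3) p2@ESC p3@(2,2) -> at (1,4): 0 [-], cum=0
Step 4: p0@(2,2) p1@ESC p2@ESC p3@(2,3) -> at (1,4): 0 [-], cum=0
Step 5: p0@(2,3) p1@ESC p2@ESC p3@ESC -> at (1,4): 0 [-], cum=0
Step 6: p0@ESC p1@ESC p2@ESC p3@ESC -> at (1,4): 0 [-], cum=0
Total visits = 0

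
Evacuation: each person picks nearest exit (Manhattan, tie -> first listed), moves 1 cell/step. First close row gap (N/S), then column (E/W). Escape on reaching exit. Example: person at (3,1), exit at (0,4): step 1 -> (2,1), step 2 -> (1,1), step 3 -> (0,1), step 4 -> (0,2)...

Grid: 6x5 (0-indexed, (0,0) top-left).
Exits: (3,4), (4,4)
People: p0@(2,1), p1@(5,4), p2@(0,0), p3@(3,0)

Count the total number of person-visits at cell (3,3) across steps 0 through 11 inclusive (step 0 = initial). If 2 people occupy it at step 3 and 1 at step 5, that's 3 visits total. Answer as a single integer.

Answer: 3

Derivation:
Step 0: p0@(2,1) p1@(5,4) p2@(0,0) p3@(3,0) -> at (3,3): 0 [-], cum=0
Step 1: p0@(3,1) p1@ESC p2@(1,0) p3@(3,1) -> at (3,3): 0 [-], cum=0
Step 2: p0@(3,2) p1@ESC p2@(2,0) p3@(3,2) -> at (3,3): 0 [-], cum=0
Step 3: p0@(3,3) p1@ESC p2@(3,0) p3@(3,3) -> at (3,3): 2 [p0,p3], cum=2
Step 4: p0@ESC p1@ESC p2@(3,1) p3@ESC -> at (3,3): 0 [-], cum=2
Step 5: p0@ESC p1@ESC p2@(3,2) p3@ESC -> at (3,3): 0 [-], cum=2
Step 6: p0@ESC p1@ESC p2@(3,3) p3@ESC -> at (3,3): 1 [p2], cum=3
Step 7: p0@ESC p1@ESC p2@ESC p3@ESC -> at (3,3): 0 [-], cum=3
Total visits = 3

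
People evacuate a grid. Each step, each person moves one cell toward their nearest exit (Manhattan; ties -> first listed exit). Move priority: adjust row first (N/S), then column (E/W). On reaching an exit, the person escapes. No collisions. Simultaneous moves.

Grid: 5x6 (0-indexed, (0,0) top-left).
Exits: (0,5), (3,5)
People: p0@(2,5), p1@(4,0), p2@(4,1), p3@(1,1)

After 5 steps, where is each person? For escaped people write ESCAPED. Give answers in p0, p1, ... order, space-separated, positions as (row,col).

Step 1: p0:(2,5)->(3,5)->EXIT | p1:(4,0)->(3,0) | p2:(4,1)->(3,1) | p3:(1,1)->(0,1)
Step 2: p0:escaped | p1:(3,0)->(3,1) | p2:(3,1)->(3,2) | p3:(0,1)->(0,2)
Step 3: p0:escaped | p1:(3,1)->(3,2) | p2:(3,2)->(3,3) | p3:(0,2)->(0,3)
Step 4: p0:escaped | p1:(3,2)->(3,3) | p2:(3,3)->(3,4) | p3:(0,3)->(0,4)
Step 5: p0:escaped | p1:(3,3)->(3,4) | p2:(3,4)->(3,5)->EXIT | p3:(0,4)->(0,5)->EXIT

ESCAPED (3,4) ESCAPED ESCAPED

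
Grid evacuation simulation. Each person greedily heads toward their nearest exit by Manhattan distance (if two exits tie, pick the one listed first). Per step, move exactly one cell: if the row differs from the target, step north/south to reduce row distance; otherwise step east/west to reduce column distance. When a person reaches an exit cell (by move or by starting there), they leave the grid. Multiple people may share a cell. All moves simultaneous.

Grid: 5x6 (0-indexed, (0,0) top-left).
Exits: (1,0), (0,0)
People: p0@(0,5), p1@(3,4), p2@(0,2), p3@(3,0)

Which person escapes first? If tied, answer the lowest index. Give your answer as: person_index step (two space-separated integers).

Step 1: p0:(0,5)->(0,4) | p1:(3,4)->(2,4) | p2:(0,2)->(0,1) | p3:(3,0)->(2,0)
Step 2: p0:(0,4)->(0,3) | p1:(2,4)->(1,4) | p2:(0,1)->(0,0)->EXIT | p3:(2,0)->(1,0)->EXIT
Step 3: p0:(0,3)->(0,2) | p1:(1,4)->(1,3) | p2:escaped | p3:escaped
Step 4: p0:(0,2)->(0,1) | p1:(1,3)->(1,2) | p2:escaped | p3:escaped
Step 5: p0:(0,1)->(0,0)->EXIT | p1:(1,2)->(1,1) | p2:escaped | p3:escaped
Step 6: p0:escaped | p1:(1,1)->(1,0)->EXIT | p2:escaped | p3:escaped
Exit steps: [5, 6, 2, 2]
First to escape: p2 at step 2

Answer: 2 2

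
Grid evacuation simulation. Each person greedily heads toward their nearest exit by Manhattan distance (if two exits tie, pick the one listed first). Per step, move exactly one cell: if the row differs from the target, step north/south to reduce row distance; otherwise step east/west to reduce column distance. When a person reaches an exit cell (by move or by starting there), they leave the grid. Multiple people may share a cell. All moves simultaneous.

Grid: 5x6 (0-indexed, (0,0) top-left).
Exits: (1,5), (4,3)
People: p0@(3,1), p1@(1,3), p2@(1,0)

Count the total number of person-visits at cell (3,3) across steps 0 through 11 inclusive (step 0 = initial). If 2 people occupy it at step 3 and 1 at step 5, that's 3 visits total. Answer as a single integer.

Answer: 0

Derivation:
Step 0: p0@(3,1) p1@(1,3) p2@(1,0) -> at (3,3): 0 [-], cum=0
Step 1: p0@(4,1) p1@(1,4) p2@(1,1) -> at (3,3): 0 [-], cum=0
Step 2: p0@(4,2) p1@ESC p2@(1,2) -> at (3,3): 0 [-], cum=0
Step 3: p0@ESC p1@ESC p2@(1,3) -> at (3,3): 0 [-], cum=0
Step 4: p0@ESC p1@ESC p2@(1,4) -> at (3,3): 0 [-], cum=0
Step 5: p0@ESC p1@ESC p2@ESC -> at (3,3): 0 [-], cum=0
Total visits = 0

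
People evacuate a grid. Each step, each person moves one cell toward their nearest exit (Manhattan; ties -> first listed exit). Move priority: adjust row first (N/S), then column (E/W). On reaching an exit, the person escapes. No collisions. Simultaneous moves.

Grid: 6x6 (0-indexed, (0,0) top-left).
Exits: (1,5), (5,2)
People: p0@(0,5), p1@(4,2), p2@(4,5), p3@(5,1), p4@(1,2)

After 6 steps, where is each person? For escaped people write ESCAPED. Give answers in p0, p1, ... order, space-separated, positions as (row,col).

Step 1: p0:(0,5)->(1,5)->EXIT | p1:(4,2)->(5,2)->EXIT | p2:(4,5)->(3,5) | p3:(5,1)->(5,2)->EXIT | p4:(1,2)->(1,3)
Step 2: p0:escaped | p1:escaped | p2:(3,5)->(2,5) | p3:escaped | p4:(1,3)->(1,4)
Step 3: p0:escaped | p1:escaped | p2:(2,5)->(1,5)->EXIT | p3:escaped | p4:(1,4)->(1,5)->EXIT

ESCAPED ESCAPED ESCAPED ESCAPED ESCAPED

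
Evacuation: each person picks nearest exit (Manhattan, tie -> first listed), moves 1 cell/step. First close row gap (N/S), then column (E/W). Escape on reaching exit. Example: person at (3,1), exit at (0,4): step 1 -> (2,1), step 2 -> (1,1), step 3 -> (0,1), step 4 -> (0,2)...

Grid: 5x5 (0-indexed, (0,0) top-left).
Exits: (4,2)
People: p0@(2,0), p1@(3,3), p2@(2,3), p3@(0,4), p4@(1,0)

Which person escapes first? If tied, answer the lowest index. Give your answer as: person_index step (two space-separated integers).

Answer: 1 2

Derivation:
Step 1: p0:(2,0)->(3,0) | p1:(3,3)->(4,3) | p2:(2,3)->(3,3) | p3:(0,4)->(1,4) | p4:(1,0)->(2,0)
Step 2: p0:(3,0)->(4,0) | p1:(4,3)->(4,2)->EXIT | p2:(3,3)->(4,3) | p3:(1,4)->(2,4) | p4:(2,0)->(3,0)
Step 3: p0:(4,0)->(4,1) | p1:escaped | p2:(4,3)->(4,2)->EXIT | p3:(2,4)->(3,4) | p4:(3,0)->(4,0)
Step 4: p0:(4,1)->(4,2)->EXIT | p1:escaped | p2:escaped | p3:(3,4)->(4,4) | p4:(4,0)->(4,1)
Step 5: p0:escaped | p1:escaped | p2:escaped | p3:(4,4)->(4,3) | p4:(4,1)->(4,2)->EXIT
Step 6: p0:escaped | p1:escaped | p2:escaped | p3:(4,3)->(4,2)->EXIT | p4:escaped
Exit steps: [4, 2, 3, 6, 5]
First to escape: p1 at step 2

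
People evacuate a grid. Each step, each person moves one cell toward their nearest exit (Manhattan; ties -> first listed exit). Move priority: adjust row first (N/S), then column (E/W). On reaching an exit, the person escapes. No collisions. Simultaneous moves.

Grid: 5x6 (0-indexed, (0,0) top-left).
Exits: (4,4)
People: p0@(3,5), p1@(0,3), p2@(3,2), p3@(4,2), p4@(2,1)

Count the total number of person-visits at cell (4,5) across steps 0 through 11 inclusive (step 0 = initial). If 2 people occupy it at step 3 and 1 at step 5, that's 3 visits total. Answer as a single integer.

Answer: 1

Derivation:
Step 0: p0@(3,5) p1@(0,3) p2@(3,2) p3@(4,2) p4@(2,1) -> at (4,5): 0 [-], cum=0
Step 1: p0@(4,5) p1@(1,3) p2@(4,2) p3@(4,3) p4@(3,1) -> at (4,5): 1 [p0], cum=1
Step 2: p0@ESC p1@(2,3) p2@(4,3) p3@ESC p4@(4,1) -> at (4,5): 0 [-], cum=1
Step 3: p0@ESC p1@(3,3) p2@ESC p3@ESC p4@(4,2) -> at (4,5): 0 [-], cum=1
Step 4: p0@ESC p1@(4,3) p2@ESC p3@ESC p4@(4,3) -> at (4,5): 0 [-], cum=1
Step 5: p0@ESC p1@ESC p2@ESC p3@ESC p4@ESC -> at (4,5): 0 [-], cum=1
Total visits = 1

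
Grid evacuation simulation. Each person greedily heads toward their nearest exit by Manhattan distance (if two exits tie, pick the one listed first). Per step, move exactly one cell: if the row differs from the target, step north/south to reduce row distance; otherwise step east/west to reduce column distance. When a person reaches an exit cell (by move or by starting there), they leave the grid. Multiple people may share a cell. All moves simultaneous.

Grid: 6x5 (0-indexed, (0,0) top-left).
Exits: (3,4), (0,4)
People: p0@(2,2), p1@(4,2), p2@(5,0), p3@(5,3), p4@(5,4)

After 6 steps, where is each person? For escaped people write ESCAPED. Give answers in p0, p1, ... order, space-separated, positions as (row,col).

Step 1: p0:(2,2)->(3,2) | p1:(4,2)->(3,2) | p2:(5,0)->(4,0) | p3:(5,3)->(4,3) | p4:(5,4)->(4,4)
Step 2: p0:(3,2)->(3,3) | p1:(3,2)->(3,3) | p2:(4,0)->(3,0) | p3:(4,3)->(3,3) | p4:(4,4)->(3,4)->EXIT
Step 3: p0:(3,3)->(3,4)->EXIT | p1:(3,3)->(3,4)->EXIT | p2:(3,0)->(3,1) | p3:(3,3)->(3,4)->EXIT | p4:escaped
Step 4: p0:escaped | p1:escaped | p2:(3,1)->(3,2) | p3:escaped | p4:escaped
Step 5: p0:escaped | p1:escaped | p2:(3,2)->(3,3) | p3:escaped | p4:escaped
Step 6: p0:escaped | p1:escaped | p2:(3,3)->(3,4)->EXIT | p3:escaped | p4:escaped

ESCAPED ESCAPED ESCAPED ESCAPED ESCAPED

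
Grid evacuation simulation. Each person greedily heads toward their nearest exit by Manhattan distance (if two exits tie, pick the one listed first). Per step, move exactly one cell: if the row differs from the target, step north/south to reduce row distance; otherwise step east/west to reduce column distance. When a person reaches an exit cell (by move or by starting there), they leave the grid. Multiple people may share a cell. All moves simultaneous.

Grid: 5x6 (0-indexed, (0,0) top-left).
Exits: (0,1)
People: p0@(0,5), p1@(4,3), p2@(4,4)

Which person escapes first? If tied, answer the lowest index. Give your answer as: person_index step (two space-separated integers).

Step 1: p0:(0,5)->(0,4) | p1:(4,3)->(3,3) | p2:(4,4)->(3,4)
Step 2: p0:(0,4)->(0,3) | p1:(3,3)->(2,3) | p2:(3,4)->(2,4)
Step 3: p0:(0,3)->(0,2) | p1:(2,3)->(1,3) | p2:(2,4)->(1,4)
Step 4: p0:(0,2)->(0,1)->EXIT | p1:(1,3)->(0,3) | p2:(1,4)->(0,4)
Step 5: p0:escaped | p1:(0,3)->(0,2) | p2:(0,4)->(0,3)
Step 6: p0:escaped | p1:(0,2)->(0,1)->EXIT | p2:(0,3)->(0,2)
Step 7: p0:escaped | p1:escaped | p2:(0,2)->(0,1)->EXIT
Exit steps: [4, 6, 7]
First to escape: p0 at step 4

Answer: 0 4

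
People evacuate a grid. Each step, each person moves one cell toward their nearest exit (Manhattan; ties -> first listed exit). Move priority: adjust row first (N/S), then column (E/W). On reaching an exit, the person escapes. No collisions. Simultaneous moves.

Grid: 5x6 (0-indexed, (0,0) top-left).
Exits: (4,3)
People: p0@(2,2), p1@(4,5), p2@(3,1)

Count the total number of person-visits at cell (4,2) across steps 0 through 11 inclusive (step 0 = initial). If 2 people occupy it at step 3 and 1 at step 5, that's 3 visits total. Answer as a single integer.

Answer: 2

Derivation:
Step 0: p0@(2,2) p1@(4,5) p2@(3,1) -> at (4,2): 0 [-], cum=0
Step 1: p0@(3,2) p1@(4,4) p2@(4,1) -> at (4,2): 0 [-], cum=0
Step 2: p0@(4,2) p1@ESC p2@(4,2) -> at (4,2): 2 [p0,p2], cum=2
Step 3: p0@ESC p1@ESC p2@ESC -> at (4,2): 0 [-], cum=2
Total visits = 2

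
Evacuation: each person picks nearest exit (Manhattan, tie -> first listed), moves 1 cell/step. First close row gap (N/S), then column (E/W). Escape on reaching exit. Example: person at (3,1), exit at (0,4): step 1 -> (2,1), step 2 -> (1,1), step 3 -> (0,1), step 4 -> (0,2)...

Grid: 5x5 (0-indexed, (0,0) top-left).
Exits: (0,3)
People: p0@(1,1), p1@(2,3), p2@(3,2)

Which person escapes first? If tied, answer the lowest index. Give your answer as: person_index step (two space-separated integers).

Answer: 1 2

Derivation:
Step 1: p0:(1,1)->(0,1) | p1:(2,3)->(1,3) | p2:(3,2)->(2,2)
Step 2: p0:(0,1)->(0,2) | p1:(1,3)->(0,3)->EXIT | p2:(2,2)->(1,2)
Step 3: p0:(0,2)->(0,3)->EXIT | p1:escaped | p2:(1,2)->(0,2)
Step 4: p0:escaped | p1:escaped | p2:(0,2)->(0,3)->EXIT
Exit steps: [3, 2, 4]
First to escape: p1 at step 2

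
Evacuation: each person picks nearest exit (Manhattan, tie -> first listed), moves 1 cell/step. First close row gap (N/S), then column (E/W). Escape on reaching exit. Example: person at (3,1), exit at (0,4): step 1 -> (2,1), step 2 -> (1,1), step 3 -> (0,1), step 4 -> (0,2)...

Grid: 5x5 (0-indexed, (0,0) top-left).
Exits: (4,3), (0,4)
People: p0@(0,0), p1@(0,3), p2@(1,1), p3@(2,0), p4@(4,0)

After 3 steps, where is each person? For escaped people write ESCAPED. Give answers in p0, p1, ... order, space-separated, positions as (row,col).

Step 1: p0:(0,0)->(0,1) | p1:(0,3)->(0,4)->EXIT | p2:(1,1)->(0,1) | p3:(2,0)->(3,0) | p4:(4,0)->(4,1)
Step 2: p0:(0,1)->(0,2) | p1:escaped | p2:(0,1)->(0,2) | p3:(3,0)->(4,0) | p4:(4,1)->(4,2)
Step 3: p0:(0,2)->(0,3) | p1:escaped | p2:(0,2)->(0,3) | p3:(4,0)->(4,1) | p4:(4,2)->(4,3)->EXIT

(0,3) ESCAPED (0,3) (4,1) ESCAPED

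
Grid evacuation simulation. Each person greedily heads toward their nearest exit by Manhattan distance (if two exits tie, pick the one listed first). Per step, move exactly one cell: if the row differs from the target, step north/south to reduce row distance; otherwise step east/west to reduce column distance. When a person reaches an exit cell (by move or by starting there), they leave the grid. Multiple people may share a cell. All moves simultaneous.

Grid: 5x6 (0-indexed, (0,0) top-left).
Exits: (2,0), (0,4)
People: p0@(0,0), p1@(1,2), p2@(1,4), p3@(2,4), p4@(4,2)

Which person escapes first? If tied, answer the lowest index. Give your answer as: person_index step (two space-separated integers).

Step 1: p0:(0,0)->(1,0) | p1:(1,2)->(2,2) | p2:(1,4)->(0,4)->EXIT | p3:(2,4)->(1,4) | p4:(4,2)->(3,2)
Step 2: p0:(1,0)->(2,0)->EXIT | p1:(2,2)->(2,1) | p2:escaped | p3:(1,4)->(0,4)->EXIT | p4:(3,2)->(2,2)
Step 3: p0:escaped | p1:(2,1)->(2,0)->EXIT | p2:escaped | p3:escaped | p4:(2,2)->(2,1)
Step 4: p0:escaped | p1:escaped | p2:escaped | p3:escaped | p4:(2,1)->(2,0)->EXIT
Exit steps: [2, 3, 1, 2, 4]
First to escape: p2 at step 1

Answer: 2 1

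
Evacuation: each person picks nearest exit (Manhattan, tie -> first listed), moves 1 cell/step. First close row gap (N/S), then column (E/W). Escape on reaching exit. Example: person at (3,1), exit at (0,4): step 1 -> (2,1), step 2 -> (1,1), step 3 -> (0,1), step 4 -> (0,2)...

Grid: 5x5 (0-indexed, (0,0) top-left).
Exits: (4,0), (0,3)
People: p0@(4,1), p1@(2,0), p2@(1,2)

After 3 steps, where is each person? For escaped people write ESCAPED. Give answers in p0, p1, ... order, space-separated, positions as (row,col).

Step 1: p0:(4,1)->(4,0)->EXIT | p1:(2,0)->(3,0) | p2:(1,2)->(0,2)
Step 2: p0:escaped | p1:(3,0)->(4,0)->EXIT | p2:(0,2)->(0,3)->EXIT

ESCAPED ESCAPED ESCAPED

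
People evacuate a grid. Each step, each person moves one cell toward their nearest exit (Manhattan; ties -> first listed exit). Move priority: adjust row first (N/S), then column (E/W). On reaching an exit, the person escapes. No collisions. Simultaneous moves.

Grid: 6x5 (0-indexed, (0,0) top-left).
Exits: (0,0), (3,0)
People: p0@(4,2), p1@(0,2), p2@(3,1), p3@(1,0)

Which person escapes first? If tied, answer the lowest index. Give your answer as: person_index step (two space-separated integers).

Answer: 2 1

Derivation:
Step 1: p0:(4,2)->(3,2) | p1:(0,2)->(0,1) | p2:(3,1)->(3,0)->EXIT | p3:(1,0)->(0,0)->EXIT
Step 2: p0:(3,2)->(3,1) | p1:(0,1)->(0,0)->EXIT | p2:escaped | p3:escaped
Step 3: p0:(3,1)->(3,0)->EXIT | p1:escaped | p2:escaped | p3:escaped
Exit steps: [3, 2, 1, 1]
First to escape: p2 at step 1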